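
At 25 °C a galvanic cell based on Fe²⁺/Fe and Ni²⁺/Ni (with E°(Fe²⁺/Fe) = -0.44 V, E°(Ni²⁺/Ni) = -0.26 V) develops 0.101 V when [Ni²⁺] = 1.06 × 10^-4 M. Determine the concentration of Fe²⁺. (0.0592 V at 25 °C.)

From the Nernst equation, log Q = n(E° − E)/0.0592 = 2(0.18 − 0.101)/0.0592 = 2.669, so Q = 467.
With Q = [Fe²⁺]/[Ni²⁺] and the known concentrations, [Fe²⁺] in the numerator gives [Fe²⁺] = 0.049 M.

0.049 M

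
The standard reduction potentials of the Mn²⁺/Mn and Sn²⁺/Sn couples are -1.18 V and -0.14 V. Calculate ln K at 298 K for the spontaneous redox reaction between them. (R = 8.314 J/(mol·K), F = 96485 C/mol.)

ln K = 81.0

E°_cell = -0.14 − (-1.18) = 1.04 V, with n = 2 electrons transferred.
At equilibrium E = 0, so the Nernst equation gives ln K = nFE°/RT = (2)(96485)(1.04)/((8.314)(298)) = 81.00.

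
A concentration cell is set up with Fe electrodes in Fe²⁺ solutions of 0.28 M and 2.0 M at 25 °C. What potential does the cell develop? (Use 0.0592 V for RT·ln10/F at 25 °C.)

0.025 V

Both half-cells are Fe²⁺/Fe, so E°_cell = 0. The concentrated side is the cathode; the cell reaction moves Fe²⁺ from high to low concentration with n = 2.
Q = [Fe²⁺]_dilute/[Fe²⁺]_conc = 0.28/2.0 = 0.140.
E = 0 − (0.0592/2) log Q = −(0.0592/2)(-0.854) = 0.0253 V.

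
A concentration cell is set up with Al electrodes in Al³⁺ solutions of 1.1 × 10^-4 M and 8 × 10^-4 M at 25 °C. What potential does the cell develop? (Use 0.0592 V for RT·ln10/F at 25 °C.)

Both half-cells are Al³⁺/Al, so E°_cell = 0. The concentrated side is the cathode; the cell reaction moves Al³⁺ from high to low concentration with n = 3.
Q = [Al³⁺]_dilute/[Al³⁺]_conc = 1.1 × 10^-4/8 × 10^-4 = 0.138.
E = 0 − (0.0592/3) log Q = −(0.0592/3)(-0.862) = 0.0170 V.

0.017 V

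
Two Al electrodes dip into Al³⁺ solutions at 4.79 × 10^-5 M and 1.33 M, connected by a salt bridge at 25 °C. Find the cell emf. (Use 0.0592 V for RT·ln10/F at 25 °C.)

Both half-cells are Al³⁺/Al, so E°_cell = 0. The concentrated side is the cathode; the cell reaction moves Al³⁺ from high to low concentration with n = 3.
Q = [Al³⁺]_dilute/[Al³⁺]_conc = 4.79 × 10^-5/1.33 = 3.6 × 10^-5.
E = 0 − (0.0592/3) log Q = −(0.0592/3)(-4.444) = 0.0877 V.

0.088 V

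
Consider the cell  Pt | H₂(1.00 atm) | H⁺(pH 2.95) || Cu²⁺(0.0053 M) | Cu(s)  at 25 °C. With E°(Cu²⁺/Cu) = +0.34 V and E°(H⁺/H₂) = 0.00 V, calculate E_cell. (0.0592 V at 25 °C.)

0.45 V

The Cu²⁺/Cu couple is the cathode, so E°_cell = 0.34 V; n = 2.
[H⁺] = 10^(−2.95) = 0.0011 M, and Q = [H⁺]^2 / ([Cu²⁺]·P(H₂)) = 2.38 × 10^-4.
E = E° − (0.0592/2) log Q = 0.34 − (0.0592/2)(-3.624) = 0.447 V.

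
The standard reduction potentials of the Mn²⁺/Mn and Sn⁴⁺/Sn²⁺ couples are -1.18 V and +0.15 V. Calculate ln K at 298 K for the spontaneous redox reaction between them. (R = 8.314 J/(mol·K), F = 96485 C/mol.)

ln K = 103.6

E°_cell = +0.15 − (-1.18) = 1.33 V, with n = 2 electrons transferred.
At equilibrium E = 0, so the Nernst equation gives ln K = nFE°/RT = (2)(96485)(1.33)/((8.314)(298)) = 103.59.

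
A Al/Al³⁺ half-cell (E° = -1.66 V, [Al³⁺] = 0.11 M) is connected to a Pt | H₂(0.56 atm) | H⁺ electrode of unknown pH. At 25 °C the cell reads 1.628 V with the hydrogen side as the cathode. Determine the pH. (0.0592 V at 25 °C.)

E°_cell = 1.66 V and n = 6.
log Q = n(E° − E)/0.0592 = 6×(1.66 − 1.628)/0.0592 = 3.243.
With Q = [Al³⁺]^2·P(H₂)^3 / [H⁺]^6, solving for [H⁺] gives log[H⁺] = -0.986, so pH = 0.99.

pH = 0.99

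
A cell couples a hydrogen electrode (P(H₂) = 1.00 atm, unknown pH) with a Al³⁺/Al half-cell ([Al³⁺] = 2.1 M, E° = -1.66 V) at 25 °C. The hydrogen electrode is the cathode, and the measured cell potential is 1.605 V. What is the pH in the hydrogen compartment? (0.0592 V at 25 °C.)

pH = 0.82

E°_cell = 1.66 V and n = 6.
log Q = n(E° − E)/0.0592 = 6×(1.66 − 1.605)/0.0592 = 5.574.
With Q = [Al³⁺]^2·P(H₂)^3 / [H⁺]^6, solving for [H⁺] gives log[H⁺] = -0.822, so pH = 0.82.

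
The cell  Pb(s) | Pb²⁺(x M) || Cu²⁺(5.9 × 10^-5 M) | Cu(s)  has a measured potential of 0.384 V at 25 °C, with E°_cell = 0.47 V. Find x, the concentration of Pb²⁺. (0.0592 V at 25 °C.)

From the Nernst equation, log Q = n(E° − E)/0.0592 = 2(0.47 − 0.384)/0.0592 = 2.905, so Q = 804.
With Q = [Pb²⁺]/[Cu²⁺] and the known concentrations, [Pb²⁺] in the numerator gives [Pb²⁺] = 0.047 M.

0.047 M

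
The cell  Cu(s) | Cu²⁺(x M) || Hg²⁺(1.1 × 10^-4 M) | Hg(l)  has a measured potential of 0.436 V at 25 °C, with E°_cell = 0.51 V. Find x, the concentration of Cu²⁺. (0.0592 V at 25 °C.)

From the Nernst equation, log Q = n(E° − E)/0.0592 = 2(0.51 − 0.436)/0.0592 = 2.500, so Q = 316.
With Q = [Cu²⁺]/[Hg²⁺] and the known concentrations, [Cu²⁺] in the numerator gives [Cu²⁺] = 0.035 M.

0.035 M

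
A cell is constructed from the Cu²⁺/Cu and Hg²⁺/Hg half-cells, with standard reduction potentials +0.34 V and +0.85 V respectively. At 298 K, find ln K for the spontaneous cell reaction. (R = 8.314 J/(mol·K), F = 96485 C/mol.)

ln K = 39.7

E°_cell = +0.85 − (+0.34) = 0.51 V, with n = 2 electrons transferred.
At equilibrium E = 0, so the Nernst equation gives ln K = nFE°/RT = (2)(96485)(0.51)/((8.314)(298)) = 39.72.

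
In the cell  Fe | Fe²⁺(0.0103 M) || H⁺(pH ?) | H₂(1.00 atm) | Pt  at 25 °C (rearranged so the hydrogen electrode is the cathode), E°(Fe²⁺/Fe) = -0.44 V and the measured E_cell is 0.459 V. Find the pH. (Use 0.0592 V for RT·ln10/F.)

pH = 0.67

E°_cell = 0.44 V and n = 2.
log Q = n(E° − E)/0.0592 = 2×(0.44 − 0.459)/0.0592 = -0.642.
With Q = [Fe²⁺]·P(H₂) / [H⁺]^2, solving for [H⁺] gives log[H⁺] = -0.673, so pH = 0.67.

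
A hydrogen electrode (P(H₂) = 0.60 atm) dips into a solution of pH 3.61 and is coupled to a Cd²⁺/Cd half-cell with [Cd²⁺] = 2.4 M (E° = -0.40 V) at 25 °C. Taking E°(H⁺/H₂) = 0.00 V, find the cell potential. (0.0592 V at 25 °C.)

0.18 V

The hydrogen couple is the cathode, so E°_cell = 0.40 V; n = 2.
[H⁺] = 10^(−3.61) = 2.5 × 10^-4 M, and Q = [Cd²⁺]·P(H₂) / [H⁺]^2 = 2.39 × 10^7.
E = E° − (0.0592/2) log Q = 0.40 − (0.0592/2)(7.378) = 0.182 V.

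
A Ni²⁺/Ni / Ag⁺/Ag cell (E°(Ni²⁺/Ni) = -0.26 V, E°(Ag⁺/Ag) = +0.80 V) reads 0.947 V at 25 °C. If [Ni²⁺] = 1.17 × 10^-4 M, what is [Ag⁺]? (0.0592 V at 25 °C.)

1.3 × 10^-4 M

From the Nernst equation, log Q = n(E° − E)/0.0592 = 2(1.06 − 0.947)/0.0592 = 3.818, so Q = 6570.
With Q = [Ni²⁺]/[Ag⁺]^2 and the known concentrations, [Ag⁺]^2 in the denominator gives [Ag⁺] = 1.3 × 10^-4 M.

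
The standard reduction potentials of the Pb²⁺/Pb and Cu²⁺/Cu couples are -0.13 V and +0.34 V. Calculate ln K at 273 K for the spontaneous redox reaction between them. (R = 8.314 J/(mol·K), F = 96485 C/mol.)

E°_cell = +0.34 − (-0.13) = 0.47 V, with n = 2 electrons transferred.
At equilibrium E = 0, so the Nernst equation gives ln K = nFE°/RT = (2)(96485)(0.47)/((8.314)(273)) = 39.96.

ln K = 40.0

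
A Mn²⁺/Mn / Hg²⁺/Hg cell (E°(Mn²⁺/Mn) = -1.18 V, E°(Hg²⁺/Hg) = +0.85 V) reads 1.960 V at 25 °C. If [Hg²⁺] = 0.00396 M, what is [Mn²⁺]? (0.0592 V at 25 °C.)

From the Nernst equation, log Q = n(E° − E)/0.0592 = 2(2.03 − 1.960)/0.0592 = 2.365, so Q = 232.
With Q = [Mn²⁺]/[Hg²⁺] and the known concentrations, [Mn²⁺] in the numerator gives [Mn²⁺] = 0.92 M.

0.92 M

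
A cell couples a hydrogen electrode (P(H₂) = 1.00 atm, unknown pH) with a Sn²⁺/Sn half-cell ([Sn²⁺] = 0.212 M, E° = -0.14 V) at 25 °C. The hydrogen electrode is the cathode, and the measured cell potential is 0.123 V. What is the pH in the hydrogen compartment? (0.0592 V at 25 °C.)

E°_cell = 0.14 V and n = 2.
log Q = n(E° − E)/0.0592 = 2×(0.14 − 0.123)/0.0592 = 0.574.
With Q = [Sn²⁺]·P(H₂) / [H⁺]^2, solving for [H⁺] gives log[H⁺] = -0.624, so pH = 0.62.

pH = 0.62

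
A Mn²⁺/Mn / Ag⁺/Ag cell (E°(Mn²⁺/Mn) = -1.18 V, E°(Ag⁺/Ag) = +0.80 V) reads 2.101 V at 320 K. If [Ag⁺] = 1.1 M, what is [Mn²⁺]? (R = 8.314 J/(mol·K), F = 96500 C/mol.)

From the Nernst equation, ln Q = nF(E° − E)/RT = 2×96500×(1.98 − 2.101)/(8.314×320) = -8.778, so Q = 1.54 × 10^-4.
With Q = [Mn²⁺]/[Ag⁺]^2 and the known concentrations, [Mn²⁺] in the numerator gives [Mn²⁺] = 1.9 × 10^-4 M.

1.9 × 10^-4 M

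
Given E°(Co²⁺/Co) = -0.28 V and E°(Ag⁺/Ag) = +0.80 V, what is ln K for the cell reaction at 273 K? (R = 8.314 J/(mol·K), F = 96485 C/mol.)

ln K = 91.8

E°_cell = +0.80 − (-0.28) = 1.08 V, with n = 2 electrons transferred.
At equilibrium E = 0, so the Nernst equation gives ln K = nFE°/RT = (2)(96485)(1.08)/((8.314)(273)) = 91.82.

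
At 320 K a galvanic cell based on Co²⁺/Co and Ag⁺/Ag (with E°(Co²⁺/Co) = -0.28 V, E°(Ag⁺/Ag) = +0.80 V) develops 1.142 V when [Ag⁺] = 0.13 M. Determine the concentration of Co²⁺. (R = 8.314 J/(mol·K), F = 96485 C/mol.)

1.9 × 10^-4 M

From the Nernst equation, ln Q = nF(E° − E)/RT = 2×96485×(1.08 − 1.142)/(8.314×320) = -4.497, so Q = 0.0111.
With Q = [Co²⁺]/[Ag⁺]^2 and the known concentrations, [Co²⁺] in the numerator gives [Co²⁺] = 1.9 × 10^-4 M.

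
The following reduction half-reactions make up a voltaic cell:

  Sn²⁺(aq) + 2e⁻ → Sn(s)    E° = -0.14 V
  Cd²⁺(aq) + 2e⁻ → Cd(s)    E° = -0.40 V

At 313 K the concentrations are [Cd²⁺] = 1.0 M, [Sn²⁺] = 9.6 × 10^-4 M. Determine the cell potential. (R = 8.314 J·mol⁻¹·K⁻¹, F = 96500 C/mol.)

The Sn²⁺/Sn couple has the higher reduction potential and acts as the cathode, so E°_cell = -0.14 − (-0.40) = 0.26 V.
Balancing electrons gives n = 2; the reaction quotient is Q = [Cd²⁺]/[Sn²⁺] = 1040.
E = E° − (RT/nF) ln Q = 0.26 − (8.314×313)/(2×96500) × (6.949) = 0.260 − 0.094 = 0.166 V.

0.166 V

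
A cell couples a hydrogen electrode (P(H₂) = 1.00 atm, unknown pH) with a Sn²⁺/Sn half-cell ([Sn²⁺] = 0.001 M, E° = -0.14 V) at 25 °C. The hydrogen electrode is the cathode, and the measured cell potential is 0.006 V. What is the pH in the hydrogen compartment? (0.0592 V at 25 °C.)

E°_cell = 0.14 V and n = 2.
log Q = n(E° − E)/0.0592 = 2×(0.14 − 0.006)/0.0592 = 4.527.
With Q = [Sn²⁺]·P(H₂) / [H⁺]^2, solving for [H⁺] gives log[H⁺] = -3.764, so pH = 3.76.

pH = 3.76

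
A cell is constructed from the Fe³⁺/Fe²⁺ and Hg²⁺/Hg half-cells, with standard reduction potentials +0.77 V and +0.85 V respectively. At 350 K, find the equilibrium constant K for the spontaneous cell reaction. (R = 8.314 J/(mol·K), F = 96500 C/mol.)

E°_cell = +0.85 − (+0.77) = 0.08 V, with n = 2 electrons transferred.
At equilibrium E = 0, so the Nernst equation gives ln K = nFE°/RT = (2)(96500)(0.08)/((8.314)(350)) = 5.31.
K = e^5.31 = 200.

200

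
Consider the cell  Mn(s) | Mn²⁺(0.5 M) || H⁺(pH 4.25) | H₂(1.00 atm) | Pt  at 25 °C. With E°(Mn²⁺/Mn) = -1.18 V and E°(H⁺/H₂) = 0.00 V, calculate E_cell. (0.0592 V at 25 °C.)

0.94 V

The hydrogen couple is the cathode, so E°_cell = 1.18 V; n = 2.
[H⁺] = 10^(−4.25) = 5.6 × 10^-5 M, and Q = [Mn²⁺]·P(H₂) / [H⁺]^2 = 1.58 × 10^8.
E = E° − (0.0592/2) log Q = 1.18 − (0.0592/2)(8.199) = 0.937 V.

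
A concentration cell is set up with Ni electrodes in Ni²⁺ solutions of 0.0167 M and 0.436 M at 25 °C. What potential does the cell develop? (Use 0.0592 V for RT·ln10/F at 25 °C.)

Both half-cells are Ni²⁺/Ni, so E°_cell = 0. The concentrated side is the cathode; the cell reaction moves Ni²⁺ from high to low concentration with n = 2.
Q = [Ni²⁺]_dilute/[Ni²⁺]_conc = 0.0167/0.436 = 0.0383.
E = 0 − (0.0592/2) log Q = −(0.0592/2)(-1.417) = 0.0419 V.

0.042 V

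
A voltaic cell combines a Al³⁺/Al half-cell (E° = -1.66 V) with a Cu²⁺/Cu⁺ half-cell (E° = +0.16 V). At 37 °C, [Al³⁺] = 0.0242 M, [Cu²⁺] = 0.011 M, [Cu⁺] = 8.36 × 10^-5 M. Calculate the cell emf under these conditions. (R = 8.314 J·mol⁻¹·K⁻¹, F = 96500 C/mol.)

The Cu²⁺/Cu⁺ couple has the higher reduction potential and acts as the cathode, so E°_cell = +0.16 − (-1.66) = 1.82 V.
Balancing electrons gives n = 3; the reaction quotient is Q = [Al³⁺]·[Cu⁺]^3/[Cu²⁺]^3 = 1.06 × 10^-8.
E = E° − (RT/nF) ln Q = 1.82 − (8.314×310)/(3×96500) × (-18.360) = 1.820 + 0.163 = 1.983 V.

1.98 V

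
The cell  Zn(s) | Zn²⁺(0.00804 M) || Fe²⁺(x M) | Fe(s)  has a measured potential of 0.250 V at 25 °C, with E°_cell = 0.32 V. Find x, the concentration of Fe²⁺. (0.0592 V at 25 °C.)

From the Nernst equation, log Q = n(E° − E)/0.0592 = 2(0.32 − 0.250)/0.0592 = 2.365, so Q = 232.
With Q = [Zn²⁺]/[Fe²⁺] and the known concentrations, [Fe²⁺] in the denominator gives [Fe²⁺] = 3.5 × 10^-5 M.

3.5 × 10^-5 M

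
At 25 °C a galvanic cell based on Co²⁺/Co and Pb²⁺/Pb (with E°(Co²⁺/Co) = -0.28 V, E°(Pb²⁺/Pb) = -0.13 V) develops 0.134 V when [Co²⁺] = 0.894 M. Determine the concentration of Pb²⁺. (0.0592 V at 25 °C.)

From the Nernst equation, log Q = n(E° − E)/0.0592 = 2(0.15 − 0.134)/0.0592 = 0.541, so Q = 3.47.
With Q = [Co²⁺]/[Pb²⁺] and the known concentrations, [Pb²⁺] in the denominator gives [Pb²⁺] = 0.26 M.

0.26 M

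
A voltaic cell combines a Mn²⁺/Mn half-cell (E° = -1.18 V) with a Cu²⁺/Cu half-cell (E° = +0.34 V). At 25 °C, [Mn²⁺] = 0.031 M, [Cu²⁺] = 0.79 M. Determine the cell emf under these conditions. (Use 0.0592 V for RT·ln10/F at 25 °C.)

The Cu²⁺/Cu couple has the higher reduction potential and acts as the cathode, so E°_cell = +0.34 − (-1.18) = 1.52 V.
Balancing electrons gives n = 2; the reaction quotient is Q = [Mn²⁺]/[Cu²⁺] = 0.0392.
At 25 °C, E = E° − (0.0592/n) log Q = 1.52 − (0.0592/2)(-1.406) = 1.520 + 0.042 = 1.562 V.

1.56 V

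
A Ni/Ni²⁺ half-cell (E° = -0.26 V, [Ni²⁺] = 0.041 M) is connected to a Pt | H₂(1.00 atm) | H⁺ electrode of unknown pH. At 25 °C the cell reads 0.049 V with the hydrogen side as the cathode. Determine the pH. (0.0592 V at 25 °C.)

pH = 4.26

E°_cell = 0.26 V and n = 2.
log Q = n(E° − E)/0.0592 = 2×(0.26 − 0.049)/0.0592 = 7.128.
With Q = [Ni²⁺]·P(H₂) / [H⁺]^2, solving for [H⁺] gives log[H⁺] = -4.258, so pH = 4.26.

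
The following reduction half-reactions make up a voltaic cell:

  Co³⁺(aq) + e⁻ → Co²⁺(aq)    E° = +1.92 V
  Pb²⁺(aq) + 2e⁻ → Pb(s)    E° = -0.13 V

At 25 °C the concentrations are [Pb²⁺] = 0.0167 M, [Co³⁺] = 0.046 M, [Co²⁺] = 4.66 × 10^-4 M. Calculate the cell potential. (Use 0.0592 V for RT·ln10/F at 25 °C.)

The Co³⁺/Co²⁺ couple has the higher reduction potential and acts as the cathode, so E°_cell = +1.92 − (-0.13) = 2.05 V.
Balancing electrons gives n = 2; the reaction quotient is Q = [Pb²⁺]·[Co²⁺]^2/[Co³⁺]^2 = 1.71 × 10^-6.
At 25 °C, E = E° − (0.0592/n) log Q = 2.05 − (0.0592/2)(-5.766) = 2.050 + 0.171 = 2.221 V.

2.22 V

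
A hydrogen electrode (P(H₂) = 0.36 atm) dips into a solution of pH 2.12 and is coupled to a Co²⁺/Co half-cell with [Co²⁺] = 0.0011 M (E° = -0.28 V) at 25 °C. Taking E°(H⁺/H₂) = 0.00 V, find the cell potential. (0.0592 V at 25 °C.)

0.26 V

The hydrogen couple is the cathode, so E°_cell = 0.28 V; n = 2.
[H⁺] = 10^(−2.12) = 0.0076 M, and Q = [Co²⁺]·P(H₂) / [H⁺]^2 = 6.88.
E = E° − (0.0592/2) log Q = 0.28 − (0.0592/2)(0.838) = 0.255 V.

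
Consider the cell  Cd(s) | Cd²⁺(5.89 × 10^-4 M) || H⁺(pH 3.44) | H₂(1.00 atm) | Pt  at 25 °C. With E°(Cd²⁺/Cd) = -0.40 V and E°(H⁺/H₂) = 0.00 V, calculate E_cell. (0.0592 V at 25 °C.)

The hydrogen couple is the cathode, so E°_cell = 0.40 V; n = 2.
[H⁺] = 10^(−3.44) = 3.6 × 10^-4 M, and Q = [Cd²⁺]·P(H₂) / [H⁺]^2 = 4470.
E = E° − (0.0592/2) log Q = 0.40 − (0.0592/2)(3.650) = 0.292 V.

0.29 V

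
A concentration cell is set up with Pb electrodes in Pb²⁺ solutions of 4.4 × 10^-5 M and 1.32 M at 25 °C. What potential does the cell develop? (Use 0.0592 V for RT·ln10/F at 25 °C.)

0.13 V

Both half-cells are Pb²⁺/Pb, so E°_cell = 0. The concentrated side is the cathode; the cell reaction moves Pb²⁺ from high to low concentration with n = 2.
Q = [Pb²⁺]_dilute/[Pb²⁺]_conc = 4.4 × 10^-5/1.32 = 3.33 × 10^-5.
E = 0 − (0.0592/2) log Q = −(0.0592/2)(-4.477) = 0.1325 V.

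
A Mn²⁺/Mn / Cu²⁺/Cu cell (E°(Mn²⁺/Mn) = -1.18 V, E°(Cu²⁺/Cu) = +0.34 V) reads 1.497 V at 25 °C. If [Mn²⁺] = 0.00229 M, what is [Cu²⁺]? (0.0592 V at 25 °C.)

3.8 × 10^-4 M

From the Nernst equation, log Q = n(E° − E)/0.0592 = 2(1.52 − 1.497)/0.0592 = 0.777, so Q = 5.98.
With Q = [Mn²⁺]/[Cu²⁺] and the known concentrations, [Cu²⁺] in the denominator gives [Cu²⁺] = 3.8 × 10^-4 M.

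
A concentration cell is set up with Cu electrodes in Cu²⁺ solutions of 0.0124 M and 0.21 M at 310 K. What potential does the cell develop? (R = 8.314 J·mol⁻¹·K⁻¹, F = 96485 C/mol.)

0.038 V

Both half-cells are Cu²⁺/Cu, so E°_cell = 0. The concentrated side is the cathode; the cell reaction moves Cu²⁺ from high to low concentration with n = 2.
Q = [Cu²⁺]_dilute/[Cu²⁺]_conc = 0.0124/0.21 = 0.0590.
E = 0 − (RT/nF) ln Q = −((8.314×310)/(2×96485))(-2.829) = 0.0378 V.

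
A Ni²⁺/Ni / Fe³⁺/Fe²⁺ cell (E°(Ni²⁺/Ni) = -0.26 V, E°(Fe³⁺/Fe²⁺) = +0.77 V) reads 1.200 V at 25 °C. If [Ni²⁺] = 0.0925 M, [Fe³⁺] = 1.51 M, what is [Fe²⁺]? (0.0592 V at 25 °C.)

From the Nernst equation, log Q = n(E° − E)/0.0592 = 2(1.03 − 1.200)/0.0592 = -5.743, so Q = 1.81 × 10^-6.
With Q = [Ni²⁺]·[Fe²⁺]^2/[Fe³⁺]^2 and the known concentrations, [Fe²⁺]^2 in the numerator gives [Fe²⁺] = 0.0067 M.

0.0067 M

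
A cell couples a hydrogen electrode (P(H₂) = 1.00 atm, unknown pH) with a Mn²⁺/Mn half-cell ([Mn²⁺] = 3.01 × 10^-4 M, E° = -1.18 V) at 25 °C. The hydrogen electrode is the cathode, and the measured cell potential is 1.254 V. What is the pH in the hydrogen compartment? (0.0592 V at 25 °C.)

E°_cell = 1.18 V and n = 2.
log Q = n(E° − E)/0.0592 = 2×(1.18 − 1.254)/0.0592 = -2.500.
With Q = [Mn²⁺]·P(H₂) / [H⁺]^2, solving for [H⁺] gives log[H⁺] = -0.511, so pH = 0.51.

pH = 0.51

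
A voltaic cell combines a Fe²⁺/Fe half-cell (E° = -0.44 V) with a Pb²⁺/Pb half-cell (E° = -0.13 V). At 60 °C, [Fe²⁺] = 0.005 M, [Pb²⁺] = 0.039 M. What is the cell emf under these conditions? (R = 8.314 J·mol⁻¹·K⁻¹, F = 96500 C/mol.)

0.339 V

The Pb²⁺/Pb couple has the higher reduction potential and acts as the cathode, so E°_cell = -0.13 − (-0.44) = 0.31 V.
Balancing electrons gives n = 2; the reaction quotient is Q = [Fe²⁺]/[Pb²⁺] = 0.128.
E = E° − (RT/nF) ln Q = 0.31 − (8.314×333)/(2×96500) × (-2.054) = 0.310 + 0.029 = 0.339 V.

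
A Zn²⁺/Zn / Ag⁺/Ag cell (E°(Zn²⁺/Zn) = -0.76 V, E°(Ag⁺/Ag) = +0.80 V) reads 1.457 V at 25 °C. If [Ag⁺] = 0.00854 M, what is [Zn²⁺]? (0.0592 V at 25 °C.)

From the Nernst equation, log Q = n(E° − E)/0.0592 = 2(1.56 − 1.457)/0.0592 = 3.480, so Q = 3020.
With Q = [Zn²⁺]/[Ag⁺]^2 and the known concentrations, [Zn²⁺] in the numerator gives [Zn²⁺] = 0.22 M.

0.22 M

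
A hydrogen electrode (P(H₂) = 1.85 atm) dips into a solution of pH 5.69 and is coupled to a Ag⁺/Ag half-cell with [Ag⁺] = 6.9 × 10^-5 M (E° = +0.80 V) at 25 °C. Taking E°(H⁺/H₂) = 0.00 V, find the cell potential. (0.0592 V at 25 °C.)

0.90 V

The Ag⁺/Ag couple is the cathode, so E°_cell = 0.80 V; n = 2.
[H⁺] = 10^(−5.69) = 2 × 10^-6 M, and Q = [H⁺]^2 / ([Ag⁺]^2·P(H₂)) = 4.73 × 10^-4.
E = E° − (0.0592/2) log Q = 0.80 − (0.0592/2)(-3.325) = 0.898 V.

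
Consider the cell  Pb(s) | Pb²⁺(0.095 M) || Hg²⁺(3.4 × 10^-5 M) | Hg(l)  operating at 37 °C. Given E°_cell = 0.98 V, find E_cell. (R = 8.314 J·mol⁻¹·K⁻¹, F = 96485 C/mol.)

Balancing electrons gives n = 2; the reaction quotient is Q = [Pb²⁺]/[Hg²⁺] = 2790.
E = E° − (RT/nF) ln Q = 0.98 − (8.314×310)/(2×96485) × (7.935) = 0.980 − 0.106 = 0.874 V.

0.874 V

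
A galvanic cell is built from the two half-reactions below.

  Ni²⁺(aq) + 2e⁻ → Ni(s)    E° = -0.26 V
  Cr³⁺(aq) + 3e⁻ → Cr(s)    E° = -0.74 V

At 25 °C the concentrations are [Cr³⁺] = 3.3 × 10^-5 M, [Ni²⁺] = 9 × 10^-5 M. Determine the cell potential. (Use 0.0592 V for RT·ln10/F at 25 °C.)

0.449 V

The Ni²⁺/Ni couple has the higher reduction potential and acts as the cathode, so E°_cell = -0.26 − (-0.74) = 0.48 V.
Balancing electrons gives n = 6; the reaction quotient is Q = [Cr³⁺]^2/[Ni²⁺]^3 = 1490.
At 25 °C, E = E° − (0.0592/n) log Q = 0.48 − (0.0592/6)(3.174) = 0.480 − 0.031 = 0.449 V.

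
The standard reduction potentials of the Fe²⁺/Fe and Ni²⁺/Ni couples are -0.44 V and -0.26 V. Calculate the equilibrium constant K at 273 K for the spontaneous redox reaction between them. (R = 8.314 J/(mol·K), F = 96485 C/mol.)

E°_cell = -0.26 − (-0.44) = 0.18 V, with n = 2 electrons transferred.
At equilibrium E = 0, so the Nernst equation gives ln K = nFE°/RT = (2)(96485)(0.18)/((8.314)(273)) = 15.30.
K = e^15.30 = 4.4 × 10^6.

4.4 × 10^6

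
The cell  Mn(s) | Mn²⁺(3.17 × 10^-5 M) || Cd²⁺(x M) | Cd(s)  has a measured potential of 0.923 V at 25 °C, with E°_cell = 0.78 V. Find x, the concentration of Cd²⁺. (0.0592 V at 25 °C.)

From the Nernst equation, log Q = n(E° − E)/0.0592 = 2(0.78 − 0.923)/0.0592 = -4.831, so Q = 1.48 × 10^-5.
With Q = [Mn²⁺]/[Cd²⁺] and the known concentrations, [Cd²⁺] in the denominator gives [Cd²⁺] = 2.1 M.

2.1 M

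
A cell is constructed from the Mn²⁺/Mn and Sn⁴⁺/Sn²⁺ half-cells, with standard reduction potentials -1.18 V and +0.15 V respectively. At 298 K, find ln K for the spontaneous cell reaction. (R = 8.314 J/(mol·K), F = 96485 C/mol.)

E°_cell = +0.15 − (-1.18) = 1.33 V, with n = 2 electrons transferred.
At equilibrium E = 0, so the Nernst equation gives ln K = nFE°/RT = (2)(96485)(1.33)/((8.314)(298)) = 103.59.

ln K = 103.6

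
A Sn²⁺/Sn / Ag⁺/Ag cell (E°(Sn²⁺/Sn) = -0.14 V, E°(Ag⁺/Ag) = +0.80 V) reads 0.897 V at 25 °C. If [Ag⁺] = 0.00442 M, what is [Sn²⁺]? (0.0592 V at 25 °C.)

From the Nernst equation, log Q = n(E° − E)/0.0592 = 2(0.94 − 0.897)/0.0592 = 1.453, so Q = 28.4.
With Q = [Sn²⁺]/[Ag⁺]^2 and the known concentrations, [Sn²⁺] in the numerator gives [Sn²⁺] = 5.5 × 10^-4 M.

5.5 × 10^-4 M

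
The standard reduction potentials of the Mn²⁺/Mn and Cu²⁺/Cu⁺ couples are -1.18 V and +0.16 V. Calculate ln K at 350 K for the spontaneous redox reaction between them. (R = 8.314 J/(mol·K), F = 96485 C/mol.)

E°_cell = +0.16 − (-1.18) = 1.34 V, with n = 2 electrons transferred.
At equilibrium E = 0, so the Nernst equation gives ln K = nFE°/RT = (2)(96485)(1.34)/((8.314)(350)) = 88.86.

ln K = 88.9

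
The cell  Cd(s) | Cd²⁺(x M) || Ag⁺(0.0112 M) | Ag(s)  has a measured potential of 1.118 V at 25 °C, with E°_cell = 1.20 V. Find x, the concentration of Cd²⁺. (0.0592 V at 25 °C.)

0.074 M

From the Nernst equation, log Q = n(E° − E)/0.0592 = 2(1.20 − 1.118)/0.0592 = 2.770, so Q = 589.
With Q = [Cd²⁺]/[Ag⁺]^2 and the known concentrations, [Cd²⁺] in the numerator gives [Cd²⁺] = 0.074 M.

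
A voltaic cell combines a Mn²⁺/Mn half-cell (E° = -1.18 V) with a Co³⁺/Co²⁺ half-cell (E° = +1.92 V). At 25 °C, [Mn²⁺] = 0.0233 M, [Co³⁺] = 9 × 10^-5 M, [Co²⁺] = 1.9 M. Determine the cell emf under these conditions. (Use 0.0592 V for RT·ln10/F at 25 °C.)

2.89 V

The Co³⁺/Co²⁺ couple has the higher reduction potential and acts as the cathode, so E°_cell = +1.92 − (-1.18) = 3.10 V.
Balancing electrons gives n = 2; the reaction quotient is Q = [Mn²⁺]·[Co²⁺]^2/[Co³⁺]^2 = 1.04 × 10^7.
At 25 °C, E = E° − (0.0592/n) log Q = 3.10 − (0.0592/2)(7.016) = 3.100 − 0.208 = 2.892 V.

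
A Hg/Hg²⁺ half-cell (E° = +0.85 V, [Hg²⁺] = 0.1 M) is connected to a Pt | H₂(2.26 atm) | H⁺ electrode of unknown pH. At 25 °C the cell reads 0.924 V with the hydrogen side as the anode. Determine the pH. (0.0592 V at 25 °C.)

pH = 1.57

E°_cell = 0.85 V and n = 2.
log Q = n(E° − E)/0.0592 = 2×(0.85 − 0.924)/0.0592 = -2.500.
With Q = [H⁺]^2 / ([Hg²⁺]·P(H₂)), solving for [H⁺] gives log[H⁺] = -1.573, so pH = 1.57.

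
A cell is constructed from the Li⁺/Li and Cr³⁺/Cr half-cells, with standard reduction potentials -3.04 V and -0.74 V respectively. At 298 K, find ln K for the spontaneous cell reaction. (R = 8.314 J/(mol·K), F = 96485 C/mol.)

ln K = 268.7

E°_cell = -0.74 − (-3.04) = 2.30 V, with n = 3 electrons transferred.
At equilibrium E = 0, so the Nernst equation gives ln K = nFE°/RT = (3)(96485)(2.30)/((8.314)(298)) = 268.71.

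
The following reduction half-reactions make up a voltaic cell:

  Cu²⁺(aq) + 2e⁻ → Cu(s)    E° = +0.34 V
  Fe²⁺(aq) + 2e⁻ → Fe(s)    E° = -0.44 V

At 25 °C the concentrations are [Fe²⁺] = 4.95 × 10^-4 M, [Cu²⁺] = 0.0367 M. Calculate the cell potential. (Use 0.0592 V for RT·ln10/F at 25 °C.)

0.835 V

The Cu²⁺/Cu couple has the higher reduction potential and acts as the cathode, so E°_cell = +0.34 − (-0.44) = 0.78 V.
Balancing electrons gives n = 2; the reaction quotient is Q = [Fe²⁺]/[Cu²⁺] = 0.0135.
At 25 °C, E = E° − (0.0592/n) log Q = 0.78 − (0.0592/2)(-1.870) = 0.780 + 0.055 = 0.835 V.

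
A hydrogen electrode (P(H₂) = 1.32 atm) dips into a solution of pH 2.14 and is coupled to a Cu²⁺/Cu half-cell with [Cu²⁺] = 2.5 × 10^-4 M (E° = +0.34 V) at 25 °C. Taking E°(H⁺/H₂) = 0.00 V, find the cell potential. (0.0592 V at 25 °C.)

0.36 V

The Cu²⁺/Cu couple is the cathode, so E°_cell = 0.34 V; n = 2.
[H⁺] = 10^(−2.14) = 0.0072 M, and Q = [H⁺]^2 / ([Cu²⁺]·P(H₂)) = 0.159.
E = E° − (0.0592/2) log Q = 0.34 − (0.0592/2)(-0.799) = 0.364 V.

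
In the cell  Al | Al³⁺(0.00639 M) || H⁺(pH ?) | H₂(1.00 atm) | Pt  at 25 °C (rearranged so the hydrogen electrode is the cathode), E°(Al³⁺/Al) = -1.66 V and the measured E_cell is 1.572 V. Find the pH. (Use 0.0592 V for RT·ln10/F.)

pH = 2.22

E°_cell = 1.66 V and n = 6.
log Q = n(E° − E)/0.0592 = 6×(1.66 − 1.572)/0.0592 = 8.919.
With Q = [Al³⁺]^2·P(H₂)^3 / [H⁺]^6, solving for [H⁺] gives log[H⁺] = -2.218, so pH = 2.22.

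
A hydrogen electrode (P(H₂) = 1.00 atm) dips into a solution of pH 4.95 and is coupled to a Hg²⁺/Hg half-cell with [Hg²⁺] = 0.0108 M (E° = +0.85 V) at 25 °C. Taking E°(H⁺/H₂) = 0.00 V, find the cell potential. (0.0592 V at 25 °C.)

The Hg²⁺/Hg couple is the cathode, so E°_cell = 0.85 V; n = 2.
[H⁺] = 10^(−4.95) = 1.1 × 10^-5 M, and Q = [H⁺]^2 / ([Hg²⁺]·P(H₂)) = 1.17 × 10^-8.
E = E° − (0.0592/2) log Q = 0.85 − (0.0592/2)(-7.933) = 1.085 V.

1.08 V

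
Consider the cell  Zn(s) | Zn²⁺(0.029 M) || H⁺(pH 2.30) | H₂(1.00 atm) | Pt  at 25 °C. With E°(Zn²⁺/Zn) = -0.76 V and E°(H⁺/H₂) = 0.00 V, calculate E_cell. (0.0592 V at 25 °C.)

The hydrogen couple is the cathode, so E°_cell = 0.76 V; n = 2.
[H⁺] = 10^(−2.30) = 0.0050 M, and Q = [Zn²⁺]·P(H₂) / [H⁺]^2 = 1150.
E = E° − (0.0592/2) log Q = 0.76 − (0.0592/2)(3.062) = 0.669 V.

0.67 V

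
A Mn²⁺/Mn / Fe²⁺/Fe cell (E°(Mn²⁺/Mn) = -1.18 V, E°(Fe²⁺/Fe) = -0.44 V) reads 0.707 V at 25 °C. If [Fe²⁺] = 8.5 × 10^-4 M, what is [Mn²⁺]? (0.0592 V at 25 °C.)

From the Nernst equation, log Q = n(E° − E)/0.0592 = 2(0.74 − 0.707)/0.0592 = 1.115, so Q = 13.0.
With Q = [Mn²⁺]/[Fe²⁺] and the known concentrations, [Mn²⁺] in the numerator gives [Mn²⁺] = 0.011 M.

0.011 M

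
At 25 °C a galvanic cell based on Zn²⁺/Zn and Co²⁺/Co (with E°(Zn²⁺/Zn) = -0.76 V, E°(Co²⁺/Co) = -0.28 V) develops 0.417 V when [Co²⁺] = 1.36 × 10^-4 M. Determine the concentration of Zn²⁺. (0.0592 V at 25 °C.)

0.018 M

From the Nernst equation, log Q = n(E° − E)/0.0592 = 2(0.48 − 0.417)/0.0592 = 2.128, so Q = 134.
With Q = [Zn²⁺]/[Co²⁺] and the known concentrations, [Zn²⁺] in the numerator gives [Zn²⁺] = 0.018 M.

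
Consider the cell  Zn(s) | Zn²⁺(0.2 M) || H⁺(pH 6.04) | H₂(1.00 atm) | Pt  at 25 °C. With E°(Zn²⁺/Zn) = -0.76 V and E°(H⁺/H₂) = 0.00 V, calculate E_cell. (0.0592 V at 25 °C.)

The hydrogen couple is the cathode, so E°_cell = 0.76 V; n = 2.
[H⁺] = 10^(−6.04) = 9.1 × 10^-7 M, and Q = [Zn²⁺]·P(H₂) / [H⁺]^2 = 2.4 × 10^11.
E = E° − (0.0592/2) log Q = 0.76 − (0.0592/2)(11.381) = 0.423 V.

0.42 V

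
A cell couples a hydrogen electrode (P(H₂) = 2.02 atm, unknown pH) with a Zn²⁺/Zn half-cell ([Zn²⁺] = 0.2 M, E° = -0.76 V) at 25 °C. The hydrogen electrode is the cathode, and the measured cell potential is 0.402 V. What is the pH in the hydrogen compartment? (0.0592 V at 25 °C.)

pH = 6.24

E°_cell = 0.76 V and n = 2.
log Q = n(E° − E)/0.0592 = 2×(0.76 − 0.402)/0.0592 = 12.095.
With Q = [Zn²⁺]·P(H₂) / [H⁺]^2, solving for [H⁺] gives log[H⁺] = -6.244, so pH = 6.24.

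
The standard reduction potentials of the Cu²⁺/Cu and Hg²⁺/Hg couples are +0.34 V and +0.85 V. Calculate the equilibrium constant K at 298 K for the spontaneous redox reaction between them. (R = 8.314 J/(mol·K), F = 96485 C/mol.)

E°_cell = +0.85 − (+0.34) = 0.51 V, with n = 2 electrons transferred.
At equilibrium E = 0, so the Nernst equation gives ln K = nFE°/RT = (2)(96485)(0.51)/((8.314)(298)) = 39.72.
K = e^39.72 = 1.8 × 10^17.

1.8 × 10^17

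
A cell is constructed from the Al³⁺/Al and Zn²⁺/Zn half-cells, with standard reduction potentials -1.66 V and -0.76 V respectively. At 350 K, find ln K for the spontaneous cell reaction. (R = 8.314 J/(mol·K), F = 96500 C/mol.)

E°_cell = -0.76 − (-1.66) = 0.90 V, with n = 6 electrons transferred.
At equilibrium E = 0, so the Nernst equation gives ln K = nFE°/RT = (6)(96500)(0.90)/((8.314)(350)) = 179.08.

ln K = 179.1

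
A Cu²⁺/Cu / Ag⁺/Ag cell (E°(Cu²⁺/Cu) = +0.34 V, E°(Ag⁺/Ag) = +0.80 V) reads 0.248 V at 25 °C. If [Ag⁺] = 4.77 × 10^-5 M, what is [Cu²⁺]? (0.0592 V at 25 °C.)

From the Nernst equation, log Q = n(E° − E)/0.0592 = 2(0.46 − 0.248)/0.0592 = 7.162, so Q = 1.45 × 10^7.
With Q = [Cu²⁺]/[Ag⁺]^2 and the known concentrations, [Cu²⁺] in the numerator gives [Cu²⁺] = 0.033 M.

0.033 M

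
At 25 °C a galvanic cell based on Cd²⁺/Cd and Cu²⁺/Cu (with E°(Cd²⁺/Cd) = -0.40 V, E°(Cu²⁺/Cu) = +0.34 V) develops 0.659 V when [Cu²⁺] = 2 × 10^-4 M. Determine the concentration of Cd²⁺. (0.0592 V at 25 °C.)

From the Nernst equation, log Q = n(E° − E)/0.0592 = 2(0.74 − 0.659)/0.0592 = 2.736, so Q = 545.
With Q = [Cd²⁺]/[Cu²⁺] and the known concentrations, [Cd²⁺] in the numerator gives [Cd²⁺] = 0.11 M.

0.11 M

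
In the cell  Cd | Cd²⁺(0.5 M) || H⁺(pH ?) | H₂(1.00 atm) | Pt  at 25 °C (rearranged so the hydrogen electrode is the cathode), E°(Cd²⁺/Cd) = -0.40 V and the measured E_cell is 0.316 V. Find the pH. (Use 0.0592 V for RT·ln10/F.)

E°_cell = 0.40 V and n = 2.
log Q = n(E° − E)/0.0592 = 2×(0.40 − 0.316)/0.0592 = 2.838.
With Q = [Cd²⁺]·P(H₂) / [H⁺]^2, solving for [H⁺] gives log[H⁺] = -1.569, so pH = 1.57.

pH = 1.57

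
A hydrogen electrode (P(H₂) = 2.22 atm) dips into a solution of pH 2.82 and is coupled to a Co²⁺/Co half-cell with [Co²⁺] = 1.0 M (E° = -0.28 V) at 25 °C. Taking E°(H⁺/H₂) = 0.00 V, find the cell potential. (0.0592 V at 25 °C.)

The hydrogen couple is the cathode, so E°_cell = 0.28 V; n = 2.
[H⁺] = 10^(−2.82) = 0.0015 M, and Q = [Co²⁺]·P(H₂) / [H⁺]^2 = 9.69 × 10^5.
E = E° − (0.0592/2) log Q = 0.28 − (0.0592/2)(5.986) = 0.103 V.

0.10 V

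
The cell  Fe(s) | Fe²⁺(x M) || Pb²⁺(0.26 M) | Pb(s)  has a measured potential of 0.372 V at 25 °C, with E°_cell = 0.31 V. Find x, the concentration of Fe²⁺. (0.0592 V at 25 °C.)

0.0021 M

From the Nernst equation, log Q = n(E° − E)/0.0592 = 2(0.31 − 0.372)/0.0592 = -2.095, so Q = 0.00804.
With Q = [Fe²⁺]/[Pb²⁺] and the known concentrations, [Fe²⁺] in the numerator gives [Fe²⁺] = 0.0021 M.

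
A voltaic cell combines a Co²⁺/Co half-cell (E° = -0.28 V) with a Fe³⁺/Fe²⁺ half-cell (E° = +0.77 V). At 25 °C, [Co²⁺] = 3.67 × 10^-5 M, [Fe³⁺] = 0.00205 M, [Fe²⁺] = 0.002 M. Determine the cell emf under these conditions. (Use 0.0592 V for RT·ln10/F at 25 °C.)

The Fe³⁺/Fe²⁺ couple has the higher reduction potential and acts as the cathode, so E°_cell = +0.77 − (-0.28) = 1.05 V.
Balancing electrons gives n = 2; the reaction quotient is Q = [Co²⁺]·[Fe²⁺]^2/[Fe³⁺]^2 = 3.49 × 10^-5.
At 25 °C, E = E° − (0.0592/n) log Q = 1.05 − (0.0592/2)(-4.457) = 1.050 + 0.132 = 1.182 V.

1.18 V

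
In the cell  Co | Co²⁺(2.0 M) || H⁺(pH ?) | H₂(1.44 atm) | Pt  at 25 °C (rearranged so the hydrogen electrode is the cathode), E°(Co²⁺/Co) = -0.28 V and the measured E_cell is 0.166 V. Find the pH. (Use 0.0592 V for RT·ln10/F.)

pH = 1.70

E°_cell = 0.28 V and n = 2.
log Q = n(E° − E)/0.0592 = 2×(0.28 − 0.166)/0.0592 = 3.851.
With Q = [Co²⁺]·P(H₂) / [H⁺]^2, solving for [H⁺] gives log[H⁺] = -1.696, so pH = 1.70.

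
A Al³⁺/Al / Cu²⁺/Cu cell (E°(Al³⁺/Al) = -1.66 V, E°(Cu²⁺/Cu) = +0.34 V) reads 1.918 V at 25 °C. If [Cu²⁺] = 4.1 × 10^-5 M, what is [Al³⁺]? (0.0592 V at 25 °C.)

From the Nernst equation, log Q = n(E° − E)/0.0592 = 6(2.00 − 1.918)/0.0592 = 8.311, so Q = 2.05 × 10^8.
With Q = [Al³⁺]^2/[Cu²⁺]^3 and the known concentrations, [Al³⁺]^2 in the numerator gives [Al³⁺] = 0.0038 M.

0.0038 M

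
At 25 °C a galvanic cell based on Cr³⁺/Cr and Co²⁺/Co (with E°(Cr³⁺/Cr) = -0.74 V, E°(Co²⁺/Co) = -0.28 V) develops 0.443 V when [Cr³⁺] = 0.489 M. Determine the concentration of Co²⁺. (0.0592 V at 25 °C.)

From the Nernst equation, log Q = n(E° − E)/0.0592 = 6(0.46 − 0.443)/0.0592 = 1.723, so Q = 52.8.
With Q = [Cr³⁺]^2/[Co²⁺]^3 and the known concentrations, [Co²⁺]^3 in the denominator gives [Co²⁺] = 0.17 M.

0.17 M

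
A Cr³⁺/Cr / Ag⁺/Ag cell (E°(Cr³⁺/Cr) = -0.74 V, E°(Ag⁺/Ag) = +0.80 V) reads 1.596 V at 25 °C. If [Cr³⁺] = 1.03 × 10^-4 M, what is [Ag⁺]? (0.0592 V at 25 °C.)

0.41 M

From the Nernst equation, log Q = n(E° − E)/0.0592 = 3(1.54 − 1.596)/0.0592 = -2.838, so Q = 0.00145.
With Q = [Cr³⁺]/[Ag⁺]^3 and the known concentrations, [Ag⁺]^3 in the denominator gives [Ag⁺] = 0.41 M.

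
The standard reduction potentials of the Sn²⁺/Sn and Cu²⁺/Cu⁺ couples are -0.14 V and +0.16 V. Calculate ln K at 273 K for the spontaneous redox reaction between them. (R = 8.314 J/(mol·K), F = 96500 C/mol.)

E°_cell = +0.16 − (-0.14) = 0.30 V, with n = 2 electrons transferred.
At equilibrium E = 0, so the Nernst equation gives ln K = nFE°/RT = (2)(96500)(0.30)/((8.314)(273)) = 25.51.

ln K = 25.5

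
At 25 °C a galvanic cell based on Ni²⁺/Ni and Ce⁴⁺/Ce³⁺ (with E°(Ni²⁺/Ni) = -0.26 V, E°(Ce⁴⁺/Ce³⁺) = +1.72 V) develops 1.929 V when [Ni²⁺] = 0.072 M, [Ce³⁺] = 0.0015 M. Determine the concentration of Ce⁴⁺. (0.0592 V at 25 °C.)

5.5 × 10^-5 M

From the Nernst equation, log Q = n(E° − E)/0.0592 = 2(1.98 − 1.929)/0.0592 = 1.723, so Q = 52.8.
With Q = [Ni²⁺]·[Ce³⁺]^2/[Ce⁴⁺]^2 and the known concentrations, [Ce⁴⁺]^2 in the denominator gives [Ce⁴⁺] = 5.5 × 10^-5 M.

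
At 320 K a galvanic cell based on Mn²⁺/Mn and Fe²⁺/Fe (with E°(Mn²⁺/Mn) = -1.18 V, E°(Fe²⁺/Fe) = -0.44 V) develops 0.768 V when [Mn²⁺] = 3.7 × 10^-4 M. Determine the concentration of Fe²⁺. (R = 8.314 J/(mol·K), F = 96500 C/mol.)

From the Nernst equation, ln Q = nF(E° − E)/RT = 2×96500×(0.74 − 0.768)/(8.314×320) = -2.031, so Q = 0.131.
With Q = [Mn²⁺]/[Fe²⁺] and the known concentrations, [Fe²⁺] in the denominator gives [Fe²⁺] = 0.0028 M.

0.0028 M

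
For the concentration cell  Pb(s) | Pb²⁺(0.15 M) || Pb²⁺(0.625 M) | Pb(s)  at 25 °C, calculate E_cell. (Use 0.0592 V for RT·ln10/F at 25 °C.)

0.018 V

Both half-cells are Pb²⁺/Pb, so E°_cell = 0. The concentrated side is the cathode; the cell reaction moves Pb²⁺ from high to low concentration with n = 2.
Q = [Pb²⁺]_dilute/[Pb²⁺]_conc = 0.15/0.625 = 0.240.
E = 0 − (0.0592/2) log Q = −(0.0592/2)(-0.620) = 0.0184 V.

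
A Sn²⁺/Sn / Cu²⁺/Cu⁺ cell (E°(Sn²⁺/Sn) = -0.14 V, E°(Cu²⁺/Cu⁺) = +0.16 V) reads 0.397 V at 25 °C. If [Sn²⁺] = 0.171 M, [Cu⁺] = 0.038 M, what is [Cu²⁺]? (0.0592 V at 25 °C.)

0.68 M

From the Nernst equation, log Q = n(E° − E)/0.0592 = 2(0.30 − 0.397)/0.0592 = -3.277, so Q = 5.28 × 10^-4.
With Q = [Sn²⁺]·[Cu⁺]^2/[Cu²⁺]^2 and the known concentrations, [Cu²⁺]^2 in the denominator gives [Cu²⁺] = 0.68 M.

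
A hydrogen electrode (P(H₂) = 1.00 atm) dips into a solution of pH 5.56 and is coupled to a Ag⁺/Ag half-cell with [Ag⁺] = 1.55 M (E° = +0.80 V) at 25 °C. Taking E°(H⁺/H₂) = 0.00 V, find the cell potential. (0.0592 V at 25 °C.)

1.14 V

The Ag⁺/Ag couple is the cathode, so E°_cell = 0.80 V; n = 2.
[H⁺] = 10^(−5.56) = 2.8 × 10^-6 M, and Q = [H⁺]^2 / ([Ag⁺]^2·P(H₂)) = 3.16 × 10^-12.
E = E° − (0.0592/2) log Q = 0.80 − (0.0592/2)(-11.501) = 1.140 V.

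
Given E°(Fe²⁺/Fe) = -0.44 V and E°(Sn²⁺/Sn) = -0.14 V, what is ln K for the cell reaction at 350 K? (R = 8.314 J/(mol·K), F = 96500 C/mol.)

E°_cell = -0.14 − (-0.44) = 0.30 V, with n = 2 electrons transferred.
At equilibrium E = 0, so the Nernst equation gives ln K = nFE°/RT = (2)(96500)(0.30)/((8.314)(350)) = 19.90.

ln K = 19.9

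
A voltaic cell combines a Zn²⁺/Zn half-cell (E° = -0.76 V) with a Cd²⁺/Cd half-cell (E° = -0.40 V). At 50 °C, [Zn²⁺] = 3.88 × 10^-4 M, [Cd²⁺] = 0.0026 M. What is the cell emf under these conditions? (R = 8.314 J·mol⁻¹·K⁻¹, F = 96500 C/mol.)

0.386 V

The Cd²⁺/Cd couple has the higher reduction potential and acts as the cathode, so E°_cell = -0.40 − (-0.76) = 0.36 V.
Balancing electrons gives n = 2; the reaction quotient is Q = [Zn²⁺]/[Cd²⁺] = 0.149.
E = E° − (RT/nF) ln Q = 0.36 − (8.314×323)/(2×96500) × (-1.902) = 0.360 + 0.026 = 0.386 V.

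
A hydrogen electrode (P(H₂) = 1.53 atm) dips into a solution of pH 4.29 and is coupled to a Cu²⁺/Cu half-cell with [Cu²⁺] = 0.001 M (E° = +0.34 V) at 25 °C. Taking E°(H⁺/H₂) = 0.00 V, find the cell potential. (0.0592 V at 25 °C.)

0.51 V

The Cu²⁺/Cu couple is the cathode, so E°_cell = 0.34 V; n = 2.
[H⁺] = 10^(−4.29) = 5.1 × 10^-5 M, and Q = [H⁺]^2 / ([Cu²⁺]·P(H₂)) = 1.72 × 10^-6.
E = E° − (0.0592/2) log Q = 0.34 − (0.0592/2)(-5.765) = 0.511 V.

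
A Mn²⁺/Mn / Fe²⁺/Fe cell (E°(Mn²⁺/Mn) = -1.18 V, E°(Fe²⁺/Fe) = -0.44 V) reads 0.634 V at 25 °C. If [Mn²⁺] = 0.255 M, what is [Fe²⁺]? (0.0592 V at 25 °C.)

From the Nernst equation, log Q = n(E° − E)/0.0592 = 2(0.74 − 0.634)/0.0592 = 3.581, so Q = 3810.
With Q = [Mn²⁺]/[Fe²⁺] and the known concentrations, [Fe²⁺] in the denominator gives [Fe²⁺] = 6.7 × 10^-5 M.

6.7 × 10^-5 M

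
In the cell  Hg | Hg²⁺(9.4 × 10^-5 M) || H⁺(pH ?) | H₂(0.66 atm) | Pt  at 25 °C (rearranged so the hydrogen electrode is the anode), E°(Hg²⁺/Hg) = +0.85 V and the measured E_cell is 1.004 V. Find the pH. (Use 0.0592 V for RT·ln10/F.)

E°_cell = 0.85 V and n = 2.
log Q = n(E° − E)/0.0592 = 2×(0.85 − 1.004)/0.0592 = -5.203.
With Q = [H⁺]^2 / ([Hg²⁺]·P(H₂)), solving for [H⁺] gives log[H⁺] = -4.705, so pH = 4.71.

pH = 4.71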